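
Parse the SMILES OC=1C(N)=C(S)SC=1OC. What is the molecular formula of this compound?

C5H7NO2S2

Walk through each heavy atom and fill implicit hydrogens from standard valence (C 4, N 3, O 2, S 2, halogen 1):
  atom 1: O, bond orders sum to 1 (valence 2) → 1 H
  atom 2: C, bond orders sum to 4 (valence 4) → 0 H
  atom 3: C, bond orders sum to 4 (valence 4) → 0 H
  atom 4: N, bond orders sum to 1 (valence 3) → 2 H
  atom 5: C, bond orders sum to 4 (valence 4) → 0 H
  atom 6: S, bond orders sum to 1 (valence 2) → 1 H
  atom 7: S, bond orders sum to 2 (valence 2) → 0 H
  atom 8: C, bond orders sum to 4 (valence 4) → 0 H
  atom 9: O, bond orders sum to 2 (valence 2) → 0 H
  atom 10: C, bond orders sum to 1 (valence 4) → 3 H
Totals → C:5, H:7, N:1, O:2, S:2.
In Hill order: C5H7NO2S2.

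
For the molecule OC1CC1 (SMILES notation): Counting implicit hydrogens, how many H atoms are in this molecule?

Walk through each heavy atom and fill implicit hydrogens from standard valence (C 4, N 3, O 2, S 2, halogen 1):
  atom 1: O, bond orders sum to 1 (valence 2) → 1 H
  atom 2: C, bond orders sum to 3 (valence 4) → 1 H
  atom 3: C, bond orders sum to 2 (valence 4) → 2 H
  atom 4: C, bond orders sum to 2 (valence 4) → 2 H
Total hydrogens: 6.

6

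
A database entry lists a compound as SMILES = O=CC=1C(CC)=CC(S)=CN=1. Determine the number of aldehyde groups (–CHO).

1

The aldehyde motif appears at heavy-atom position 2 in the SMILES.
Other groups present: 1 thiol.
Aldehyde count: 1.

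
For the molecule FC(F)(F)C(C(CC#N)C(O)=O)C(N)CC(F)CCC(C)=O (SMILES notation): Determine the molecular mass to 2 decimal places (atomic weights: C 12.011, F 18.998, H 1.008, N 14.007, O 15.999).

First, the molecular formula is C13H18F4N2O3 (counting implicit H from valence).
  C: 13 × 12.011 = 156.143
  F: 4 × 18.998 = 75.992
  H: 18 × 1.008 = 18.144
  N: 2 × 14.007 = 28.014
  O: 3 × 15.999 = 47.997
Sum: 13×12.011 + 4×18.998 + 18×1.008 + 2×14.007 + 3×15.999 = 326.290 → 326.29 g/mol.

326.29 g/mol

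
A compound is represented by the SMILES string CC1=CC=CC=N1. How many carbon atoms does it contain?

Count every carbon token in the SMILES (each C, including those in ring-closure positions and inside branches).
Carbon count: 6.

6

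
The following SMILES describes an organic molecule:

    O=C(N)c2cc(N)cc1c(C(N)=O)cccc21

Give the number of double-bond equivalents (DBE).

9

Molecular formula: C12H11N3O2.
DoU = (2C + 2 + N − H − X) / 2, where X is the halogen count and O/S are ignored.
    = (2·12 + 2 + 3 − 11 − 0) / 2 = 18 / 2 = 9.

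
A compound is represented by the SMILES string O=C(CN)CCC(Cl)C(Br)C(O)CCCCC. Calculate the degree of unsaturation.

Degree of unsaturation = (number of rings) + (number of π bonds).
Ring closures in the SMILES: 0.
π bonds: 1 double bond (each 1 DoU) → 1 DoU from unsaturation.
Total DoU = 0 + 1 = 1.

1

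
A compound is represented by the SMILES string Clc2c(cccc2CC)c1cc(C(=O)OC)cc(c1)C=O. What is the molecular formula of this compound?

Walk through each heavy atom and fill implicit hydrogens from standard valence (C 4, N 3, O 2, S 2, halogen 1); for lowercase aromatic atoms, an aromatic c carries 1 H when it has two neighbours and 0 H with three, and aromatic n carries 0 H:
  atom 1: Cl (halogen, monovalent) → 0 H
  atom 2: aromatic c, 3 neighbours → 0 H
  atom 3: aromatic c, 3 neighbours → 0 H
  atom 4: aromatic c, 2 neighbours → 1 H
  atom 5: aromatic c, 2 neighbours → 1 H
  atom 6: aromatic c, 2 neighbours → 1 H
  atom 7: aromatic c, 3 neighbours → 0 H
  atom 8: C, bond orders sum to 2 (valence 4) → 2 H
  atom 9: C, bond orders sum to 1 (valence 4) → 3 H
  atom 10: aromatic c, 3 neighbours → 0 H
  atom 11: aromatic c, 2 neighbours → 1 H
  atom 12: aromatic c, 3 neighbours → 0 H
  atom 13: C, bond orders sum to 4 (valence 4) → 0 H
  atom 14: O, bond orders sum to 2 (valence 2) → 0 H
  atom 15: O, bond orders sum to 2 (valence 2) → 0 H
  atom 16: C, bond orders sum to 1 (valence 4) → 3 H
  atom 17: aromatic c, 2 neighbours → 1 H
  atom 18: aromatic c, 3 neighbours → 0 H
  atom 19: aromatic c, 2 neighbours → 1 H
  atom 20: C, bond orders sum to 3 (valence 4) → 1 H
  atom 21: O, bond orders sum to 2 (valence 2) → 0 H
Totals → C:17, H:15, Cl:1, O:3.

C17H15ClO3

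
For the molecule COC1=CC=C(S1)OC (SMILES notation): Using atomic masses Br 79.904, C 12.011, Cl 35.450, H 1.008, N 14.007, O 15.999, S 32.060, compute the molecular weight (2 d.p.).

144.19 g/mol

First, the molecular formula is C6H8O2S (counting implicit H from valence).
  C: 6 × 12.011 = 72.066
  H: 8 × 1.008 = 8.064
  O: 2 × 15.999 = 31.998
  S: 1 × 32.060 = 32.060
Sum: 6×12.011 + 8×1.008 + 2×15.999 + 1×32.060 = 144.188 → 144.19 g/mol.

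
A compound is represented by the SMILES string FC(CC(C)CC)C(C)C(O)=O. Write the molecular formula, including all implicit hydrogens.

Walk through each heavy atom and fill implicit hydrogens from standard valence (C 4, N 3, O 2, S 2, halogen 1):
  atom 1: F (halogen, monovalent) → 0 H
  atom 2: C, bond orders sum to 3 (valence 4) → 1 H
  atom 3: C, bond orders sum to 2 (valence 4) → 2 H
  atom 4: C, bond orders sum to 3 (valence 4) → 1 H
  atom 5: C, bond orders sum to 1 (valence 4) → 3 H
  atom 6: C, bond orders sum to 2 (valence 4) → 2 H
  atom 7: C, bond orders sum to 1 (valence 4) → 3 H
  atom 8: C, bond orders sum to 3 (valence 4) → 1 H
  atom 9: C, bond orders sum to 1 (valence 4) → 3 H
  atom 10: C, bond orders sum to 4 (valence 4) → 0 H
  atom 11: O, bond orders sum to 1 (valence 2) → 1 H
  atom 12: O, bond orders sum to 2 (valence 2) → 0 H
Totals → C:9, H:17, F:1, O:2.

C9H17FO2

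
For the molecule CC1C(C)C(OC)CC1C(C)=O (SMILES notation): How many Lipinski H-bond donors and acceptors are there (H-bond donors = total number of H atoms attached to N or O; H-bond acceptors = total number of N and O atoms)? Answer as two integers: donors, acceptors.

0, 2

Donors: find every N or O and count the H atoms it carries.
  atom 6 (O): bond orders sum to 2 → 0 H
  atom 12 (O): bond orders sum to 2 → 0 H
Lipinski HBD = 0.
Acceptors: N atoms = 0, O atoms = 2 → HBA = 2.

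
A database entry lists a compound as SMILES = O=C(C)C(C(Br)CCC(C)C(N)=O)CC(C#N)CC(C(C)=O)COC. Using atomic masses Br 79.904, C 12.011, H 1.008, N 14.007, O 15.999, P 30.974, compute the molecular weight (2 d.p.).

417.34 g/mol

First, the molecular formula is C18H29BrN2O4 (counting implicit H from valence).
  Br: 1 × 79.904 = 79.904
  C: 18 × 12.011 = 216.198
  H: 29 × 1.008 = 29.232
  N: 2 × 14.007 = 28.014
  O: 4 × 15.999 = 63.996
Sum: 1×79.904 + 18×12.011 + 29×1.008 + 2×14.007 + 4×15.999 = 417.344 → 417.34 g/mol.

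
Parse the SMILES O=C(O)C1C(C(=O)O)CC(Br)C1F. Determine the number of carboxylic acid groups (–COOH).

2

The carboxylic acid motif appears at heavy-atom positions 2, 6 in the SMILES.
Carboxylic acid count: 2.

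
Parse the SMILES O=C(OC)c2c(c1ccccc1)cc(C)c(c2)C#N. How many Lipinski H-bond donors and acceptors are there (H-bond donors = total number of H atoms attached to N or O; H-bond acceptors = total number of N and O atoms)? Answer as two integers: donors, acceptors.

Donors: find every N or O and count the H atoms it carries.
  atom 1 (O): bond orders sum to 2 → 0 H
  atom 3 (O): bond orders sum to 2 → 0 H
  atom 19 (N): bond orders sum to 3 → 0 H
Lipinski HBD = 0.
Acceptors: N atoms = 1, O atoms = 2 → HBA = 3.

0, 3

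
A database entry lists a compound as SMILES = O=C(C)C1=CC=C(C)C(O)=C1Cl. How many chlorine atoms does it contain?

1

Scan the SMILES for Cl atoms (remember two-letter symbols like Cl and Br are single atoms).
Chlorine count: 1.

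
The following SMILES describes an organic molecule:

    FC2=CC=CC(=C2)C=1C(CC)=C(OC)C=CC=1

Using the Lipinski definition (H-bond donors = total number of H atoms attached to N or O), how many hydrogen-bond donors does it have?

Donors: find every N or O and count the H atoms it carries.
  atom 13 (O): bond orders sum to 2 → 0 H
Lipinski HBD = 0.

0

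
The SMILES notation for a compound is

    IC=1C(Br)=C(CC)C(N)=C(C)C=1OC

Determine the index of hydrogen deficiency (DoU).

4

Molecular formula: C10H13BrINO.
DoU = (2C + 2 + N − H − X) / 2, where X is the halogen count and O/S are ignored.
    = (2·10 + 2 + 1 − 13 − 2) / 2 = 8 / 2 = 4.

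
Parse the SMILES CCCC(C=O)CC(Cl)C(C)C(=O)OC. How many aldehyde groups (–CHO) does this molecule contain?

1

The aldehyde motif appears at heavy-atom position 5 in the SMILES.
Other groups present: 1 ester.
Aldehyde count: 1.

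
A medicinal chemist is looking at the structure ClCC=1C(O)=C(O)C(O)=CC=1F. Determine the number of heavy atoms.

Every atom symbol written in the SMILES (organic subset) is one heavy atom; implicit H are not written.
Heavy atoms by element → C:7, Cl:1, F:1, O:3.
Total: 12.

12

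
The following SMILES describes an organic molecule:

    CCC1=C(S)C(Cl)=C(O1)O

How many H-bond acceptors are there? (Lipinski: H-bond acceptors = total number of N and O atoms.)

N atoms: 0; O atoms: 2.
Lipinski HBA = 0 + 2 = 2.

2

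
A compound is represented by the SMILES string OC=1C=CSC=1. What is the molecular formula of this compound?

C4H4OS

Walk through each heavy atom and fill implicit hydrogens from standard valence (C 4, N 3, O 2, S 2, halogen 1):
  atom 1: O, bond orders sum to 1 (valence 2) → 1 H
  atom 2: C, bond orders sum to 4 (valence 4) → 0 H
  atom 3: C, bond orders sum to 3 (valence 4) → 1 H
  atom 4: C, bond orders sum to 3 (valence 4) → 1 H
  atom 5: S, bond orders sum to 2 (valence 2) → 0 H
  atom 6: C, bond orders sum to 3 (valence 4) → 1 H
Totals → C:4, H:4, O:1, S:1.
In Hill order: C4H4OS.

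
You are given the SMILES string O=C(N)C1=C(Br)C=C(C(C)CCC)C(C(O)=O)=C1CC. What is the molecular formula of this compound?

Walk through each heavy atom and fill implicit hydrogens from standard valence (C 4, N 3, O 2, S 2, halogen 1):
  atom 1: O, bond orders sum to 2 (valence 2) → 0 H
  atom 2: C, bond orders sum to 4 (valence 4) → 0 H
  atom 3: N, bond orders sum to 1 (valence 3) → 2 H
  atom 4: C, bond orders sum to 4 (valence 4) → 0 H
  atom 5: C, bond orders sum to 4 (valence 4) → 0 H
  atom 6: Br (halogen, monovalent) → 0 H
  atom 7: C, bond orders sum to 3 (valence 4) → 1 H
  atom 8: C, bond orders sum to 4 (valence 4) → 0 H
  atom 9: C, bond orders sum to 3 (valence 4) → 1 H
  atom 10: C, bond orders sum to 1 (valence 4) → 3 H
  atom 11: C, bond orders sum to 2 (valence 4) → 2 H
  atom 12: C, bond orders sum to 2 (valence 4) → 2 H
  atom 13: C, bond orders sum to 1 (valence 4) → 3 H
  atom 14: C, bond orders sum to 4 (valence 4) → 0 H
  atom 15: C, bond orders sum to 4 (valence 4) → 0 H
  atom 16: O, bond orders sum to 1 (valence 2) → 1 H
  atom 17: O, bond orders sum to 2 (valence 2) → 0 H
  atom 18: C, bond orders sum to 4 (valence 4) → 0 H
  atom 19: C, bond orders sum to 2 (valence 4) → 2 H
  atom 20: C, bond orders sum to 1 (valence 4) → 3 H
Totals → C:15, H:20, Br:1, N:1, O:3.

C15H20BrNO3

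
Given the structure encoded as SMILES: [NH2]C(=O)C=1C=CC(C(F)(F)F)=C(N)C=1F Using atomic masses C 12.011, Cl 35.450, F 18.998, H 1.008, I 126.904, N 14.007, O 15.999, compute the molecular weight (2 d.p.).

First, the molecular formula is C8H6F4N2O (counting implicit H from valence).
  C: 8 × 12.011 = 96.088
  F: 4 × 18.998 = 75.992
  H: 6 × 1.008 = 6.048
  N: 2 × 14.007 = 28.014
  O: 1 × 15.999 = 15.999
Sum: 8×12.011 + 4×18.998 + 6×1.008 + 2×14.007 + 1×15.999 = 222.141 → 222.14 g/mol.

222.14 g/mol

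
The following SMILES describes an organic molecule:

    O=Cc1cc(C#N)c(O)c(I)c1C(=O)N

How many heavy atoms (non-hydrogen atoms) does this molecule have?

Every atom symbol written in the SMILES (organic subset) is one heavy atom; implicit H are not written.
Heavy atoms by element → C:9, I:1, N:2, O:3.
Total: 15.

15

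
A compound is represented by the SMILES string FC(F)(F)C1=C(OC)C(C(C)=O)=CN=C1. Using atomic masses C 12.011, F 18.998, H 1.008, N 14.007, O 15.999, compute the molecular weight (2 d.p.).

First, the molecular formula is C9H8F3NO2 (counting implicit H from valence).
  C: 9 × 12.011 = 108.099
  F: 3 × 18.998 = 56.994
  H: 8 × 1.008 = 8.064
  N: 1 × 14.007 = 14.007
  O: 2 × 15.999 = 31.998
Sum: 9×12.011 + 3×18.998 + 8×1.008 + 1×14.007 + 2×15.999 = 219.162 → 219.16 g/mol.

219.16 g/mol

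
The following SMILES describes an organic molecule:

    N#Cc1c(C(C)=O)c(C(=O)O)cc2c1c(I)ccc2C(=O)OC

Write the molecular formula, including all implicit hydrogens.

C16H10INO5

Walk through each heavy atom and fill implicit hydrogens from standard valence (C 4, N 3, O 2, S 2, halogen 1); for lowercase aromatic atoms, an aromatic c carries 1 H when it has two neighbours and 0 H with three, and aromatic n carries 0 H:
  atom 1: N, bond orders sum to 3 (valence 3) → 0 H
  atom 2: C, bond orders sum to 4 (valence 4) → 0 H
  atom 3: aromatic c, 3 neighbours → 0 H
  atom 4: aromatic c, 3 neighbours → 0 H
  atom 5: C, bond orders sum to 4 (valence 4) → 0 H
  atom 6: C, bond orders sum to 1 (valence 4) → 3 H
  atom 7: O, bond orders sum to 2 (valence 2) → 0 H
  atom 8: aromatic c, 3 neighbours → 0 H
  atom 9: C, bond orders sum to 4 (valence 4) → 0 H
  atom 10: O, bond orders sum to 2 (valence 2) → 0 H
  atom 11: O, bond orders sum to 1 (valence 2) → 1 H
  atom 12: aromatic c, 2 neighbours → 1 H
  atom 13: aromatic c, 3 neighbours → 0 H
  atom 14: aromatic c, 3 neighbours → 0 H
  atom 15: aromatic c, 3 neighbours → 0 H
  atom 16: I (halogen, monovalent) → 0 H
  atom 17: aromatic c, 2 neighbours → 1 H
  atom 18: aromatic c, 2 neighbours → 1 H
  atom 19: aromatic c, 3 neighbours → 0 H
  atom 20: C, bond orders sum to 4 (valence 4) → 0 H
  atom 21: O, bond orders sum to 2 (valence 2) → 0 H
  atom 22: O, bond orders sum to 2 (valence 2) → 0 H
  atom 23: C, bond orders sum to 1 (valence 4) → 3 H
Totals → C:16, H:10, I:1, N:1, O:5.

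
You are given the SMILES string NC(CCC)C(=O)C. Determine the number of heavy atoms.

Every atom symbol written in the SMILES (organic subset) is one heavy atom; implicit H are not written.
Heavy atoms by element → C:6, N:1, O:1.
Total: 8.

8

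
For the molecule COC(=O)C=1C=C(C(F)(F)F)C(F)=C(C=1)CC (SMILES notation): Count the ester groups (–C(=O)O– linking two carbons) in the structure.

1

The ester motif appears at heavy-atom position 3 in the SMILES.
Ester count: 1.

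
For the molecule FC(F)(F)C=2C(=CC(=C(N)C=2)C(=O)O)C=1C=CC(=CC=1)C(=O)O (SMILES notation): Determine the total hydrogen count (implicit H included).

Walk through each heavy atom and fill implicit hydrogens from standard valence (C 4, N 3, O 2, S 2, halogen 1):
  atom 1: F (halogen, monovalent) → 0 H
  atom 2: C, bond orders sum to 4 (valence 4) → 0 H
  atom 3: F (halogen, monovalent) → 0 H
  atom 4: F (halogen, monovalent) → 0 H
  atom 5: C, bond orders sum to 4 (valence 4) → 0 H
  atom 6: C, bond orders sum to 4 (valence 4) → 0 H
  atom 7: C, bond orders sum to 3 (valence 4) → 1 H
  atom 8: C, bond orders sum to 4 (valence 4) → 0 H
  atom 9: C, bond orders sum to 4 (valence 4) → 0 H
  atom 10: N, bond orders sum to 1 (valence 3) → 2 H
  atom 11: C, bond orders sum to 3 (valence 4) → 1 H
  atom 12: C, bond orders sum to 4 (valence 4) → 0 H
  atom 13: O, bond orders sum to 2 (valence 2) → 0 H
  atom 14: O, bond orders sum to 1 (valence 2) → 1 H
  atom 15: C, bond orders sum to 4 (valence 4) → 0 H
  atom 16: C, bond orders sum to 3 (valence 4) → 1 H
  atom 17: C, bond orders sum to 3 (valence 4) → 1 H
  atom 18: C, bond orders sum to 4 (valence 4) → 0 H
  atom 19: C, bond orders sum to 3 (valence 4) → 1 H
  atom 20: C, bond orders sum to 3 (valence 4) → 1 H
  atom 21: C, bond orders sum to 4 (valence 4) → 0 H
  atom 22: O, bond orders sum to 2 (valence 2) → 0 H
  atom 23: O, bond orders sum to 1 (valence 2) → 1 H
Total hydrogens: 10.

10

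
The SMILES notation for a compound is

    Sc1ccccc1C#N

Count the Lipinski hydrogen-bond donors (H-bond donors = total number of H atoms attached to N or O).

0

Donors: find every N or O and count the H atoms it carries.
  atom 9 (N): bond orders sum to 3 → 0 H
Lipinski HBD = 0.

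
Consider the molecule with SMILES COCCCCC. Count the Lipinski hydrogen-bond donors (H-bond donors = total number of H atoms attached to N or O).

Donors: find every N or O and count the H atoms it carries.
  atom 2 (O): bond orders sum to 2 → 0 H
Lipinski HBD = 0.

0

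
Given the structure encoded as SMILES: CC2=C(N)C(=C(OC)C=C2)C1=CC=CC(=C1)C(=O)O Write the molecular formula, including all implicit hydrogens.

Walk through each heavy atom and fill implicit hydrogens from standard valence (C 4, N 3, O 2, S 2, halogen 1):
  atom 1: C, bond orders sum to 1 (valence 4) → 3 H
  atom 2: C, bond orders sum to 4 (valence 4) → 0 H
  atom 3: C, bond orders sum to 4 (valence 4) → 0 H
  atom 4: N, bond orders sum to 1 (valence 3) → 2 H
  atom 5: C, bond orders sum to 4 (valence 4) → 0 H
  atom 6: C, bond orders sum to 4 (valence 4) → 0 H
  atom 7: O, bond orders sum to 2 (valence 2) → 0 H
  atom 8: C, bond orders sum to 1 (valence 4) → 3 H
  atom 9: C, bond orders sum to 3 (valence 4) → 1 H
  atom 10: C, bond orders sum to 3 (valence 4) → 1 H
  atom 11: C, bond orders sum to 4 (valence 4) → 0 H
  atom 12: C, bond orders sum to 3 (valence 4) → 1 H
  atom 13: C, bond orders sum to 3 (valence 4) → 1 H
  atom 14: C, bond orders sum to 3 (valence 4) → 1 H
  atom 15: C, bond orders sum to 4 (valence 4) → 0 H
  atom 16: C, bond orders sum to 3 (valence 4) → 1 H
  atom 17: C, bond orders sum to 4 (valence 4) → 0 H
  atom 18: O, bond orders sum to 2 (valence 2) → 0 H
  atom 19: O, bond orders sum to 1 (valence 2) → 1 H
Totals → C:15, H:15, N:1, O:3.
In Hill order: C15H15NO3.

C15H15NO3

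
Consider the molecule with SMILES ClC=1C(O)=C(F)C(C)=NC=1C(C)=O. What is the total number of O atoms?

2

Scan the SMILES for O atoms (remember two-letter symbols like Cl and Br are single atoms).
Oxygen count: 2.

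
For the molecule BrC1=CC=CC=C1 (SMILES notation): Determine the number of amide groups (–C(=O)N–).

0

Scan the SMILES for the amide motif — none present.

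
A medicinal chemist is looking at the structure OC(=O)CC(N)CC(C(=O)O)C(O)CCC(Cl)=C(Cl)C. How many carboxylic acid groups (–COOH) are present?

2

The carboxylic acid motif appears at heavy-atom positions 2, 9 in the SMILES.
Other groups present: 1 alkene, 1 hydroxyl, 1 primary amine.
Carboxylic acid count: 2.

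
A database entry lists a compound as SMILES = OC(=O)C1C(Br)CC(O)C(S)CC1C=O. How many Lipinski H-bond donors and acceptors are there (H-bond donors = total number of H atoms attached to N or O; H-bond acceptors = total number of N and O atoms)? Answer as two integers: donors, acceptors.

2, 4

Donors: find every N or O and count the H atoms it carries.
  atom 1 (O): bond orders sum to 1 → 1 H
  atom 3 (O): bond orders sum to 2 → 0 H
  atom 9 (O): bond orders sum to 1 → 1 H
  atom 15 (O): bond orders sum to 2 → 0 H
Lipinski HBD = 2.
Acceptors: N atoms = 0, O atoms = 4 → HBA = 4.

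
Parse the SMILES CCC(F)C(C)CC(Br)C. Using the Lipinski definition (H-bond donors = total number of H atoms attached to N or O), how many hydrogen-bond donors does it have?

0

Donors: find every N or O and count the H atoms it carries.
  (no N or O atoms present)
Lipinski HBD = 0.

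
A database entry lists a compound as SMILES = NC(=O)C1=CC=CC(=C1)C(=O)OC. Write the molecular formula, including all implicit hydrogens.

C9H9NO3

Walk through each heavy atom and fill implicit hydrogens from standard valence (C 4, N 3, O 2, S 2, halogen 1):
  atom 1: N, bond orders sum to 1 (valence 3) → 2 H
  atom 2: C, bond orders sum to 4 (valence 4) → 0 H
  atom 3: O, bond orders sum to 2 (valence 2) → 0 H
  atom 4: C, bond orders sum to 4 (valence 4) → 0 H
  atom 5: C, bond orders sum to 3 (valence 4) → 1 H
  atom 6: C, bond orders sum to 3 (valence 4) → 1 H
  atom 7: C, bond orders sum to 3 (valence 4) → 1 H
  atom 8: C, bond orders sum to 4 (valence 4) → 0 H
  atom 9: C, bond orders sum to 3 (valence 4) → 1 H
  atom 10: C, bond orders sum to 4 (valence 4) → 0 H
  atom 11: O, bond orders sum to 2 (valence 2) → 0 H
  atom 12: O, bond orders sum to 2 (valence 2) → 0 H
  atom 13: C, bond orders sum to 1 (valence 4) → 3 H
Totals → C:9, H:9, N:1, O:3.
In Hill order: C9H9NO3.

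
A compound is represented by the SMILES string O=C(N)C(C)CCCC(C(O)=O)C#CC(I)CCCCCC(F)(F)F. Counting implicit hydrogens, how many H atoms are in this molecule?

Walk through each heavy atom and fill implicit hydrogens from standard valence (C 4, N 3, O 2, S 2, halogen 1):
  atom 1: O, bond orders sum to 2 (valence 2) → 0 H
  atom 2: C, bond orders sum to 4 (valence 4) → 0 H
  atom 3: N, bond orders sum to 1 (valence 3) → 2 H
  atom 4: C, bond orders sum to 3 (valence 4) → 1 H
  atom 5: C, bond orders sum to 1 (valence 4) → 3 H
  atom 6: C, bond orders sum to 2 (valence 4) → 2 H
  atom 7: C, bond orders sum to 2 (valence 4) → 2 H
  atom 8: C, bond orders sum to 2 (valence 4) → 2 H
  atom 9: C, bond orders sum to 3 (valence 4) → 1 H
  atom 10: C, bond orders sum to 4 (valence 4) → 0 H
  atom 11: O, bond orders sum to 1 (valence 2) → 1 H
  atom 12: O, bond orders sum to 2 (valence 2) → 0 H
  atom 13: C, bond orders sum to 4 (valence 4) → 0 H
  atom 14: C, bond orders sum to 4 (valence 4) → 0 H
  atom 15: C, bond orders sum to 3 (valence 4) → 1 H
  atom 16: I (halogen, monovalent) → 0 H
  atom 17: C, bond orders sum to 2 (valence 4) → 2 H
  atom 18: C, bond orders sum to 2 (valence 4) → 2 H
  atom 19: C, bond orders sum to 2 (valence 4) → 2 H
  atom 20: C, bond orders sum to 2 (valence 4) → 2 H
  atom 21: C, bond orders sum to 2 (valence 4) → 2 H
  atom 22: C, bond orders sum to 4 (valence 4) → 0 H
  atom 23: F (halogen, monovalent) → 0 H
  atom 24: F (halogen, monovalent) → 0 H
  atom 25: F (halogen, monovalent) → 0 H
Total hydrogens: 25.

25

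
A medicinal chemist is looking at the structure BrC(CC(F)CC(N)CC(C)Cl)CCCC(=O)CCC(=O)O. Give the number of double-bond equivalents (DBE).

2

Degree of unsaturation = (number of rings) + (number of π bonds).
Ring closures in the SMILES: 0.
π bonds: 2 double bonds (each 1 DoU) → 2 DoU from unsaturation.
Total DoU = 0 + 2 = 2.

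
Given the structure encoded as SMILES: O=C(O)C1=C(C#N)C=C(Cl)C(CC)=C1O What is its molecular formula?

C10H8ClNO3

Walk through each heavy atom and fill implicit hydrogens from standard valence (C 4, N 3, O 2, S 2, halogen 1):
  atom 1: O, bond orders sum to 2 (valence 2) → 0 H
  atom 2: C, bond orders sum to 4 (valence 4) → 0 H
  atom 3: O, bond orders sum to 1 (valence 2) → 1 H
  atom 4: C, bond orders sum to 4 (valence 4) → 0 H
  atom 5: C, bond orders sum to 4 (valence 4) → 0 H
  atom 6: C, bond orders sum to 4 (valence 4) → 0 H
  atom 7: N, bond orders sum to 3 (valence 3) → 0 H
  atom 8: C, bond orders sum to 3 (valence 4) → 1 H
  atom 9: C, bond orders sum to 4 (valence 4) → 0 H
  atom 10: Cl (halogen, monovalent) → 0 H
  atom 11: C, bond orders sum to 4 (valence 4) → 0 H
  atom 12: C, bond orders sum to 2 (valence 4) → 2 H
  atom 13: C, bond orders sum to 1 (valence 4) → 3 H
  atom 14: C, bond orders sum to 4 (valence 4) → 0 H
  atom 15: O, bond orders sum to 1 (valence 2) → 1 H
Totals → C:10, H:8, Cl:1, N:1, O:3.
In Hill order: C10H8ClNO3.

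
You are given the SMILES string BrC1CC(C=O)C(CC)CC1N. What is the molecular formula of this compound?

Walk through each heavy atom and fill implicit hydrogens from standard valence (C 4, N 3, O 2, S 2, halogen 1):
  atom 1: Br (halogen, monovalent) → 0 H
  atom 2: C, bond orders sum to 3 (valence 4) → 1 H
  atom 3: C, bond orders sum to 2 (valence 4) → 2 H
  atom 4: C, bond orders sum to 3 (valence 4) → 1 H
  atom 5: C, bond orders sum to 3 (valence 4) → 1 H
  atom 6: O, bond orders sum to 2 (valence 2) → 0 H
  atom 7: C, bond orders sum to 3 (valence 4) → 1 H
  atom 8: C, bond orders sum to 2 (valence 4) → 2 H
  atom 9: C, bond orders sum to 1 (valence 4) → 3 H
  atom 10: C, bond orders sum to 2 (valence 4) → 2 H
  atom 11: C, bond orders sum to 3 (valence 4) → 1 H
  atom 12: N, bond orders sum to 1 (valence 3) → 2 H
Totals → C:9, H:16, Br:1, N:1, O:1.
In Hill order: C9H16BrNO.

C9H16BrNO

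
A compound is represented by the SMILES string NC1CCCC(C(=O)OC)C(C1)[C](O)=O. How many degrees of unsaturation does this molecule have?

3

Degree of unsaturation = (number of rings) + (number of π bonds).
Ring closures in the SMILES: 1.
π bonds: 2 double bonds (each 1 DoU) → 2 DoU from unsaturation.
Total DoU = 1 + 2 = 3.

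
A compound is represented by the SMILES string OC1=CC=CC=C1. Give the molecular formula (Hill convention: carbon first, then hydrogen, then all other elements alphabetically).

C6H6O

Walk through each heavy atom and fill implicit hydrogens from standard valence (C 4, N 3, O 2, S 2, halogen 1):
  atom 1: O, bond orders sum to 1 (valence 2) → 1 H
  atom 2: C, bond orders sum to 4 (valence 4) → 0 H
  atom 3: C, bond orders sum to 3 (valence 4) → 1 H
  atom 4: C, bond orders sum to 3 (valence 4) → 1 H
  atom 5: C, bond orders sum to 3 (valence 4) → 1 H
  atom 6: C, bond orders sum to 3 (valence 4) → 1 H
  atom 7: C, bond orders sum to 3 (valence 4) → 1 H
Totals → C:6, H:6, O:1.
In Hill order: C6H6O.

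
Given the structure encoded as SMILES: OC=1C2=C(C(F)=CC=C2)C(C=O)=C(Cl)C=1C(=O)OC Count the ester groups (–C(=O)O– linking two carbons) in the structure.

The ester motif appears at heavy-atom position 16 in the SMILES.
Other groups present: 1 aldehyde, 1 hydroxyl.
Ester count: 1.

1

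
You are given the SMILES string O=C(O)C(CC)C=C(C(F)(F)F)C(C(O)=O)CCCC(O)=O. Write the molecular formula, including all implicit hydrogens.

Walk through each heavy atom and fill implicit hydrogens from standard valence (C 4, N 3, O 2, S 2, halogen 1):
  atom 1: O, bond orders sum to 2 (valence 2) → 0 H
  atom 2: C, bond orders sum to 4 (valence 4) → 0 H
  atom 3: O, bond orders sum to 1 (valence 2) → 1 H
  atom 4: C, bond orders sum to 3 (valence 4) → 1 H
  atom 5: C, bond orders sum to 2 (valence 4) → 2 H
  atom 6: C, bond orders sum to 1 (valence 4) → 3 H
  atom 7: C, bond orders sum to 3 (valence 4) → 1 H
  atom 8: C, bond orders sum to 4 (valence 4) → 0 H
  atom 9: C, bond orders sum to 4 (valence 4) → 0 H
  atom 10: F (halogen, monovalent) → 0 H
  atom 11: F (halogen, monovalent) → 0 H
  atom 12: F (halogen, monovalent) → 0 H
  atom 13: C, bond orders sum to 3 (valence 4) → 1 H
  atom 14: C, bond orders sum to 4 (valence 4) → 0 H
  atom 15: O, bond orders sum to 1 (valence 2) → 1 H
  atom 16: O, bond orders sum to 2 (valence 2) → 0 H
  atom 17: C, bond orders sum to 2 (valence 4) → 2 H
  atom 18: C, bond orders sum to 2 (valence 4) → 2 H
  atom 19: C, bond orders sum to 2 (valence 4) → 2 H
  atom 20: C, bond orders sum to 4 (valence 4) → 0 H
  atom 21: O, bond orders sum to 1 (valence 2) → 1 H
  atom 22: O, bond orders sum to 2 (valence 2) → 0 H
Totals → C:13, H:17, F:3, O:6.
In Hill order: C13H17F3O6.

C13H17F3O6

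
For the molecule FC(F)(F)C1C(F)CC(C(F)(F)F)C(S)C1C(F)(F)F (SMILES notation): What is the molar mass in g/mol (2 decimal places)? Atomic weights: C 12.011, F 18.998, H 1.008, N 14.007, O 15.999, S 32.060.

338.20 g/mol

First, the molecular formula is C9H8F10S (counting implicit H from valence).
  C: 9 × 12.011 = 108.099
  F: 10 × 18.998 = 189.980
  H: 8 × 1.008 = 8.064
  S: 1 × 32.060 = 32.060
Sum: 9×12.011 + 10×18.998 + 8×1.008 + 1×32.060 = 338.203 → 338.20 g/mol.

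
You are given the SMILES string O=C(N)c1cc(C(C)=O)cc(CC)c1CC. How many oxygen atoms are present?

2

Scan the SMILES for O atoms (remember two-letter symbols like Cl and Br are single atoms).
Oxygen count: 2.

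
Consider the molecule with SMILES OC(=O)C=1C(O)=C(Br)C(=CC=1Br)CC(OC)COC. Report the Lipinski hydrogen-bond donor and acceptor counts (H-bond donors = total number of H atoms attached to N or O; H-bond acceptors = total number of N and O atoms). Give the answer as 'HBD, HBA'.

Donors: find every N or O and count the H atoms it carries.
  atom 1 (O): bond orders sum to 1 → 1 H
  atom 3 (O): bond orders sum to 2 → 0 H
  atom 6 (O): bond orders sum to 1 → 1 H
  atom 15 (O): bond orders sum to 2 → 0 H
  atom 18 (O): bond orders sum to 2 → 0 H
Lipinski HBD = 2.
Acceptors: N atoms = 0, O atoms = 5 → HBA = 5.

2, 5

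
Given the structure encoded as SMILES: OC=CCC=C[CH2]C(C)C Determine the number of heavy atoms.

10

Every atom symbol written in the SMILES (organic subset) is one heavy atom; implicit H are not written.
Heavy atoms by element → C:9, O:1.
Total: 10.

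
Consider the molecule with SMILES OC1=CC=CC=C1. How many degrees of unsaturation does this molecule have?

Degree of unsaturation = (number of rings) + (number of π bonds).
Ring closures in the SMILES: 1.
π bonds: 3 double bonds (each 1 DoU) → 3 DoU from unsaturation.
Total DoU = 1 + 3 = 4.

4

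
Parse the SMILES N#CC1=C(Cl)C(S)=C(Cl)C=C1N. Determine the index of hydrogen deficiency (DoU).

6

Degree of unsaturation = (number of rings) + (number of π bonds).
Ring closures in the SMILES: 1.
π bonds: 3 double bonds (each 1 DoU), 1 triple bond (each 2 DoU) → 5 DoU from unsaturation.
Total DoU = 1 + 5 = 6.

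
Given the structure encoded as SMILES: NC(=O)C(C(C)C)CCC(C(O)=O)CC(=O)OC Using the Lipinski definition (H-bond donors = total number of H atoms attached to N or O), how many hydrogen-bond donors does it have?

Donors: find every N or O and count the H atoms it carries.
  atom 1 (N): bond orders sum to 1 → 2 H
  atom 3 (O): bond orders sum to 2 → 0 H
  atom 12 (O): bond orders sum to 1 → 1 H
  atom 13 (O): bond orders sum to 2 → 0 H
  atom 16 (O): bond orders sum to 2 → 0 H
  atom 17 (O): bond orders sum to 2 → 0 H
Lipinski HBD = 3.

3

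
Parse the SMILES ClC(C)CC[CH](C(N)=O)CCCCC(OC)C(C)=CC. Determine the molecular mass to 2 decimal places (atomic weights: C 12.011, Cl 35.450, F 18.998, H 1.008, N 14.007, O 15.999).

303.87 g/mol

First, the molecular formula is C16H30ClNO2 (counting implicit H from valence).
  C: 16 × 12.011 = 192.176
  Cl: 1 × 35.450 = 35.450
  H: 30 × 1.008 = 30.240
  N: 1 × 14.007 = 14.007
  O: 2 × 15.999 = 31.998
Sum: 16×12.011 + 1×35.450 + 30×1.008 + 1×14.007 + 2×15.999 = 303.871 → 303.87 g/mol.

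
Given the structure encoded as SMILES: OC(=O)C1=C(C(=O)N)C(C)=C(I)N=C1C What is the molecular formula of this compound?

C9H9IN2O3

Walk through each heavy atom and fill implicit hydrogens from standard valence (C 4, N 3, O 2, S 2, halogen 1):
  atom 1: O, bond orders sum to 1 (valence 2) → 1 H
  atom 2: C, bond orders sum to 4 (valence 4) → 0 H
  atom 3: O, bond orders sum to 2 (valence 2) → 0 H
  atom 4: C, bond orders sum to 4 (valence 4) → 0 H
  atom 5: C, bond orders sum to 4 (valence 4) → 0 H
  atom 6: C, bond orders sum to 4 (valence 4) → 0 H
  atom 7: O, bond orders sum to 2 (valence 2) → 0 H
  atom 8: N, bond orders sum to 1 (valence 3) → 2 H
  atom 9: C, bond orders sum to 4 (valence 4) → 0 H
  atom 10: C, bond orders sum to 1 (valence 4) → 3 H
  atom 11: C, bond orders sum to 4 (valence 4) → 0 H
  atom 12: I (halogen, monovalent) → 0 H
  atom 13: N, bond orders sum to 3 (valence 3) → 0 H
  atom 14: C, bond orders sum to 4 (valence 4) → 0 H
  atom 15: C, bond orders sum to 1 (valence 4) → 3 H
Totals → C:9, H:9, I:1, N:2, O:3.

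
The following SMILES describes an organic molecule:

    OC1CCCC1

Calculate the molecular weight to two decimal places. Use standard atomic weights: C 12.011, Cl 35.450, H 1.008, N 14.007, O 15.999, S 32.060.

First, the molecular formula is C5H10O (counting implicit H from valence).
  C: 5 × 12.011 = 60.055
  H: 10 × 1.008 = 10.080
  O: 1 × 15.999 = 15.999
Sum: 5×12.011 + 10×1.008 + 1×15.999 = 86.134 → 86.13 g/mol.

86.13 g/mol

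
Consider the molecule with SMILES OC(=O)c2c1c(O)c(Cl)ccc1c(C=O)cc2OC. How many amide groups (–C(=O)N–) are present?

0

Scan the SMILES for the amide motif — none present.
Groups that are present: 1 aldehyde, 1 carboxylic acid, 1 ether, 1 hydroxyl.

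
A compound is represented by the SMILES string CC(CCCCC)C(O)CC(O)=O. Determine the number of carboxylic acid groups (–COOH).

The carboxylic acid motif appears at heavy-atom position 11 in the SMILES.
Other groups present: 1 hydroxyl.
Carboxylic acid count: 1.

1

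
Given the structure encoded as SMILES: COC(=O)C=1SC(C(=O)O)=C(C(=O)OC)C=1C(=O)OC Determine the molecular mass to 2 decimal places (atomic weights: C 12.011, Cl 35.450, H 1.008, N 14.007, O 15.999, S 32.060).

302.25 g/mol

First, the molecular formula is C11H10O8S (counting implicit H from valence).
  C: 11 × 12.011 = 132.121
  H: 10 × 1.008 = 10.080
  O: 8 × 15.999 = 127.992
  S: 1 × 32.060 = 32.060
Sum: 11×12.011 + 10×1.008 + 8×15.999 + 1×32.060 = 302.253 → 302.25 g/mol.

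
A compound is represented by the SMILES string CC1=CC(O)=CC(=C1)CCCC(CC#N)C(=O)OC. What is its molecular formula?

C15H19NO3

Walk through each heavy atom and fill implicit hydrogens from standard valence (C 4, N 3, O 2, S 2, halogen 1):
  atom 1: C, bond orders sum to 1 (valence 4) → 3 H
  atom 2: C, bond orders sum to 4 (valence 4) → 0 H
  atom 3: C, bond orders sum to 3 (valence 4) → 1 H
  atom 4: C, bond orders sum to 4 (valence 4) → 0 H
  atom 5: O, bond orders sum to 1 (valence 2) → 1 H
  atom 6: C, bond orders sum to 3 (valence 4) → 1 H
  atom 7: C, bond orders sum to 4 (valence 4) → 0 H
  atom 8: C, bond orders sum to 3 (valence 4) → 1 H
  atom 9: C, bond orders sum to 2 (valence 4) → 2 H
  atom 10: C, bond orders sum to 2 (valence 4) → 2 H
  atom 11: C, bond orders sum to 2 (valence 4) → 2 H
  atom 12: C, bond orders sum to 3 (valence 4) → 1 H
  atom 13: C, bond orders sum to 2 (valence 4) → 2 H
  atom 14: C, bond orders sum to 4 (valence 4) → 0 H
  atom 15: N, bond orders sum to 3 (valence 3) → 0 H
  atom 16: C, bond orders sum to 4 (valence 4) → 0 H
  atom 17: O, bond orders sum to 2 (valence 2) → 0 H
  atom 18: O, bond orders sum to 2 (valence 2) → 0 H
  atom 19: C, bond orders sum to 1 (valence 4) → 3 H
Totals → C:15, H:19, N:1, O:3.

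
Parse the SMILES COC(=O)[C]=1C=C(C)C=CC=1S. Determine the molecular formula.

Walk through each heavy atom and fill implicit hydrogens from standard valence (C 4, N 3, O 2, S 2, halogen 1):
  atom 1: C, bond orders sum to 1 (valence 4) → 3 H
  atom 2: O, bond orders sum to 2 (valence 2) → 0 H
  atom 3: C, bond orders sum to 4 (valence 4) → 0 H
  atom 4: O, bond orders sum to 2 (valence 2) → 0 H
  atom 5: C with explicit H count 0
  atom 6: C, bond orders sum to 3 (valence 4) → 1 H
  atom 7: C, bond orders sum to 4 (valence 4) → 0 H
  atom 8: C, bond orders sum to 1 (valence 4) → 3 H
  atom 9: C, bond orders sum to 3 (valence 4) → 1 H
  atom 10: C, bond orders sum to 3 (valence 4) → 1 H
  atom 11: C, bond orders sum to 4 (valence 4) → 0 H
  atom 12: S, bond orders sum to 1 (valence 2) → 1 H
Totals → C:9, H:10, O:2, S:1.

C9H10O2S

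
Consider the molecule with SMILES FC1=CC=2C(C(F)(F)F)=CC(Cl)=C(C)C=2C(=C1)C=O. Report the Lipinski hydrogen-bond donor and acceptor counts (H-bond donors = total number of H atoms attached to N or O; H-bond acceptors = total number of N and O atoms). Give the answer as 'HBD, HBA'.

0, 1

Donors: find every N or O and count the H atoms it carries.
  atom 19 (O): bond orders sum to 2 → 0 H
Lipinski HBD = 0.
Acceptors: N atoms = 0, O atoms = 1 → HBA = 1.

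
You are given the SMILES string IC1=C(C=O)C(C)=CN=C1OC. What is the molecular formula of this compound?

C8H8INO2

Walk through each heavy atom and fill implicit hydrogens from standard valence (C 4, N 3, O 2, S 2, halogen 1):
  atom 1: I (halogen, monovalent) → 0 H
  atom 2: C, bond orders sum to 4 (valence 4) → 0 H
  atom 3: C, bond orders sum to 4 (valence 4) → 0 H
  atom 4: C, bond orders sum to 3 (valence 4) → 1 H
  atom 5: O, bond orders sum to 2 (valence 2) → 0 H
  atom 6: C, bond orders sum to 4 (valence 4) → 0 H
  atom 7: C, bond orders sum to 1 (valence 4) → 3 H
  atom 8: C, bond orders sum to 3 (valence 4) → 1 H
  atom 9: N, bond orders sum to 3 (valence 3) → 0 H
  atom 10: C, bond orders sum to 4 (valence 4) → 0 H
  atom 11: O, bond orders sum to 2 (valence 2) → 0 H
  atom 12: C, bond orders sum to 1 (valence 4) → 3 H
Totals → C:8, H:8, I:1, N:1, O:2.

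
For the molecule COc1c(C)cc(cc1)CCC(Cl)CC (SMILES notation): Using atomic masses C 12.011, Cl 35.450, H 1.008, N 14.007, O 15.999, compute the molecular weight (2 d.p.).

226.74 g/mol

First, the molecular formula is C13H19ClO (counting implicit H from valence).
  C: 13 × 12.011 = 156.143
  Cl: 1 × 35.450 = 35.450
  H: 19 × 1.008 = 19.152
  O: 1 × 15.999 = 15.999
Sum: 13×12.011 + 1×35.450 + 19×1.008 + 1×15.999 = 226.744 → 226.74 g/mol.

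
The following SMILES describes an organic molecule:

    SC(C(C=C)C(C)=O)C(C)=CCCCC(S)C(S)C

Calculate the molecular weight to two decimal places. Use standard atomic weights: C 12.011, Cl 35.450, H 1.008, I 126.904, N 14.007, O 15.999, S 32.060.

First, the molecular formula is C15H26OS3 (counting implicit H from valence).
  C: 15 × 12.011 = 180.165
  H: 26 × 1.008 = 26.208
  O: 1 × 15.999 = 15.999
  S: 3 × 32.060 = 96.180
Sum: 15×12.011 + 26×1.008 + 1×15.999 + 3×32.060 = 318.552 → 318.55 g/mol.

318.55 g/mol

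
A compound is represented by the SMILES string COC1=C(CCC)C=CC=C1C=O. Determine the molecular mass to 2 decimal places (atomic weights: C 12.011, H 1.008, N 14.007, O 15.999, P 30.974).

First, the molecular formula is C11H14O2 (counting implicit H from valence).
  C: 11 × 12.011 = 132.121
  H: 14 × 1.008 = 14.112
  O: 2 × 15.999 = 31.998
Sum: 11×12.011 + 14×1.008 + 2×15.999 = 178.231 → 178.23 g/mol.

178.23 g/mol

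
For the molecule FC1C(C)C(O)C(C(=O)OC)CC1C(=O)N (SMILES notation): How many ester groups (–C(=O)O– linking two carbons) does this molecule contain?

The ester motif appears at heavy-atom position 8 in the SMILES.
Other groups present: 1 amide, 1 hydroxyl.
Ester count: 1.

1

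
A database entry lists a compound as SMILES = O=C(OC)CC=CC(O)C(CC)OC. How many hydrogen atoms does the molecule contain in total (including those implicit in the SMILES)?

Walk through each heavy atom and fill implicit hydrogens from standard valence (C 4, N 3, O 2, S 2, halogen 1):
  atom 1: O, bond orders sum to 2 (valence 2) → 0 H
  atom 2: C, bond orders sum to 4 (valence 4) → 0 H
  atom 3: O, bond orders sum to 2 (valence 2) → 0 H
  atom 4: C, bond orders sum to 1 (valence 4) → 3 H
  atom 5: C, bond orders sum to 2 (valence 4) → 2 H
  atom 6: C, bond orders sum to 3 (valence 4) → 1 H
  atom 7: C, bond orders sum to 3 (valence 4) → 1 H
  atom 8: C, bond orders sum to 3 (valence 4) → 1 H
  atom 9: O, bond orders sum to 1 (valence 2) → 1 H
  atom 10: C, bond orders sum to 3 (valence 4) → 1 H
  atom 11: C, bond orders sum to 2 (valence 4) → 2 H
  atom 12: C, bond orders sum to 1 (valence 4) → 3 H
  atom 13: O, bond orders sum to 2 (valence 2) → 0 H
  atom 14: C, bond orders sum to 1 (valence 4) → 3 H
Total hydrogens: 18.

18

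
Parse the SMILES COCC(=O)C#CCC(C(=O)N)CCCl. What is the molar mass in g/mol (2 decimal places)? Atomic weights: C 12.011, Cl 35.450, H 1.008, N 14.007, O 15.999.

231.68 g/mol

First, the molecular formula is C10H14ClNO3 (counting implicit H from valence).
  C: 10 × 12.011 = 120.110
  Cl: 1 × 35.450 = 35.450
  H: 14 × 1.008 = 14.112
  N: 1 × 14.007 = 14.007
  O: 3 × 15.999 = 47.997
Sum: 10×12.011 + 1×35.450 + 14×1.008 + 1×14.007 + 3×15.999 = 231.676 → 231.68 g/mol.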